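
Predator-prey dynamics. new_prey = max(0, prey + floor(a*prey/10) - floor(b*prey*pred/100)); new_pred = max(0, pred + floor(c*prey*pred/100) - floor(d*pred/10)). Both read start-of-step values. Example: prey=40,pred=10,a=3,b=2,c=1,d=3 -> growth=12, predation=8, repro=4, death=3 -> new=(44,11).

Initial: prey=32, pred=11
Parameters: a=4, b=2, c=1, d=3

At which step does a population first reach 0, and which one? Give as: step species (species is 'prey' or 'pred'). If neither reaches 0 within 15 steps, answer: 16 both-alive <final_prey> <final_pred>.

Answer: 16 both-alive 7 10

Derivation:
Step 1: prey: 32+12-7=37; pred: 11+3-3=11
Step 2: prey: 37+14-8=43; pred: 11+4-3=12
Step 3: prey: 43+17-10=50; pred: 12+5-3=14
Step 4: prey: 50+20-14=56; pred: 14+7-4=17
Step 5: prey: 56+22-19=59; pred: 17+9-5=21
Step 6: prey: 59+23-24=58; pred: 21+12-6=27
Step 7: prey: 58+23-31=50; pred: 27+15-8=34
Step 8: prey: 50+20-34=36; pred: 34+17-10=41
Step 9: prey: 36+14-29=21; pred: 41+14-12=43
Step 10: prey: 21+8-18=11; pred: 43+9-12=40
Step 11: prey: 11+4-8=7; pred: 40+4-12=32
Step 12: prey: 7+2-4=5; pred: 32+2-9=25
Step 13: prey: 5+2-2=5; pred: 25+1-7=19
Step 14: prey: 5+2-1=6; pred: 19+0-5=14
Step 15: prey: 6+2-1=7; pred: 14+0-4=10
No extinction within 15 steps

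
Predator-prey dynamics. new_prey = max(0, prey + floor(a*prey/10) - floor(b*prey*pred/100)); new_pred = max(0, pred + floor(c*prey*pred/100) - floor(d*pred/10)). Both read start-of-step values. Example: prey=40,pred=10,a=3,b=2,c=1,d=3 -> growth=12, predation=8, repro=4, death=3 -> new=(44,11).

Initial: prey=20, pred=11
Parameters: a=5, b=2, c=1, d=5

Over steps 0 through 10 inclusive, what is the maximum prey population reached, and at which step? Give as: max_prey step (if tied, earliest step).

Step 1: prey: 20+10-4=26; pred: 11+2-5=8
Step 2: prey: 26+13-4=35; pred: 8+2-4=6
Step 3: prey: 35+17-4=48; pred: 6+2-3=5
Step 4: prey: 48+24-4=68; pred: 5+2-2=5
Step 5: prey: 68+34-6=96; pred: 5+3-2=6
Step 6: prey: 96+48-11=133; pred: 6+5-3=8
Step 7: prey: 133+66-21=178; pred: 8+10-4=14
Step 8: prey: 178+89-49=218; pred: 14+24-7=31
Step 9: prey: 218+109-135=192; pred: 31+67-15=83
Step 10: prey: 192+96-318=0; pred: 83+159-41=201
Max prey = 218 at step 8

Answer: 218 8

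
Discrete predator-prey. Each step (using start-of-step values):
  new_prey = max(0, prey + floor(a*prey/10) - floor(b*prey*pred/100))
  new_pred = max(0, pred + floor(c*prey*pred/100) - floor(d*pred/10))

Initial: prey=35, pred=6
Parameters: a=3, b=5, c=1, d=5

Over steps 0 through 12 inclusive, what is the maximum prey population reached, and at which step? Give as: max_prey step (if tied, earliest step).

Step 1: prey: 35+10-10=35; pred: 6+2-3=5
Step 2: prey: 35+10-8=37; pred: 5+1-2=4
Step 3: prey: 37+11-7=41; pred: 4+1-2=3
Step 4: prey: 41+12-6=47; pred: 3+1-1=3
Step 5: prey: 47+14-7=54; pred: 3+1-1=3
Step 6: prey: 54+16-8=62; pred: 3+1-1=3
Step 7: prey: 62+18-9=71; pred: 3+1-1=3
Step 8: prey: 71+21-10=82; pred: 3+2-1=4
Step 9: prey: 82+24-16=90; pred: 4+3-2=5
Step 10: prey: 90+27-22=95; pred: 5+4-2=7
Step 11: prey: 95+28-33=90; pred: 7+6-3=10
Step 12: prey: 90+27-45=72; pred: 10+9-5=14
Max prey = 95 at step 10

Answer: 95 10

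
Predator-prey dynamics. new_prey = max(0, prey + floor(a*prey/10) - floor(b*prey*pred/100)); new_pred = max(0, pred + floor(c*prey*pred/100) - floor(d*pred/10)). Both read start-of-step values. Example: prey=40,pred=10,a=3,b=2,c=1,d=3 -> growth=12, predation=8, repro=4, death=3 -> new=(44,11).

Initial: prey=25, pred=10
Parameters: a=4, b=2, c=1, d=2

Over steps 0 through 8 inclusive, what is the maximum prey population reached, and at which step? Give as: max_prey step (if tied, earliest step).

Answer: 57 6

Derivation:
Step 1: prey: 25+10-5=30; pred: 10+2-2=10
Step 2: prey: 30+12-6=36; pred: 10+3-2=11
Step 3: prey: 36+14-7=43; pred: 11+3-2=12
Step 4: prey: 43+17-10=50; pred: 12+5-2=15
Step 5: prey: 50+20-15=55; pred: 15+7-3=19
Step 6: prey: 55+22-20=57; pred: 19+10-3=26
Step 7: prey: 57+22-29=50; pred: 26+14-5=35
Step 8: prey: 50+20-35=35; pred: 35+17-7=45
Max prey = 57 at step 6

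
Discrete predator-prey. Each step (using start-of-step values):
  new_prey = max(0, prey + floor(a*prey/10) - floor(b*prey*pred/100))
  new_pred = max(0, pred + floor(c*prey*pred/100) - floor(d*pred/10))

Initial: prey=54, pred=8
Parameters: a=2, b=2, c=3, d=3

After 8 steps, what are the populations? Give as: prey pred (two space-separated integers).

Answer: 0 27

Derivation:
Step 1: prey: 54+10-8=56; pred: 8+12-2=18
Step 2: prey: 56+11-20=47; pred: 18+30-5=43
Step 3: prey: 47+9-40=16; pred: 43+60-12=91
Step 4: prey: 16+3-29=0; pred: 91+43-27=107
Step 5: prey: 0+0-0=0; pred: 107+0-32=75
Step 6: prey: 0+0-0=0; pred: 75+0-22=53
Step 7: prey: 0+0-0=0; pred: 53+0-15=38
Step 8: prey: 0+0-0=0; pred: 38+0-11=27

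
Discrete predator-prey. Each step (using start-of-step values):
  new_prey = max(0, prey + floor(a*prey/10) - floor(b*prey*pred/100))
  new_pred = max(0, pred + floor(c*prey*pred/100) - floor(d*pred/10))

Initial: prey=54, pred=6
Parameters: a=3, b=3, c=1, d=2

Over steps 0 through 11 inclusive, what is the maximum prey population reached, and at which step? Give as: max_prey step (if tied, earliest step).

Answer: 65 2

Derivation:
Step 1: prey: 54+16-9=61; pred: 6+3-1=8
Step 2: prey: 61+18-14=65; pred: 8+4-1=11
Step 3: prey: 65+19-21=63; pred: 11+7-2=16
Step 4: prey: 63+18-30=51; pred: 16+10-3=23
Step 5: prey: 51+15-35=31; pred: 23+11-4=30
Step 6: prey: 31+9-27=13; pred: 30+9-6=33
Step 7: prey: 13+3-12=4; pred: 33+4-6=31
Step 8: prey: 4+1-3=2; pred: 31+1-6=26
Step 9: prey: 2+0-1=1; pred: 26+0-5=21
Step 10: prey: 1+0-0=1; pred: 21+0-4=17
Step 11: prey: 1+0-0=1; pred: 17+0-3=14
Max prey = 65 at step 2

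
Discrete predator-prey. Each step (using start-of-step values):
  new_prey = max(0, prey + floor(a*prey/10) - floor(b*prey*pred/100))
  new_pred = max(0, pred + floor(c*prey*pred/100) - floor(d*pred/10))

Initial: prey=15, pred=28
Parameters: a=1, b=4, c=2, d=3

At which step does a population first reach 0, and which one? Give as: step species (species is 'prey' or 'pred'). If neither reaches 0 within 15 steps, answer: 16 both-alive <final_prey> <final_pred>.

Step 1: prey: 15+1-16=0; pred: 28+8-8=28
First extinction: prey at step 1

Answer: 1 prey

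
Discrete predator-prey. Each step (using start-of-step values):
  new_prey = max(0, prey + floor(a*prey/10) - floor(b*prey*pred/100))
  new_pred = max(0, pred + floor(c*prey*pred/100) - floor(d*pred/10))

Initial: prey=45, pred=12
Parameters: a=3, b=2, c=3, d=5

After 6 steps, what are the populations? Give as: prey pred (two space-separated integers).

Answer: 0 20

Derivation:
Step 1: prey: 45+13-10=48; pred: 12+16-6=22
Step 2: prey: 48+14-21=41; pred: 22+31-11=42
Step 3: prey: 41+12-34=19; pred: 42+51-21=72
Step 4: prey: 19+5-27=0; pred: 72+41-36=77
Step 5: prey: 0+0-0=0; pred: 77+0-38=39
Step 6: prey: 0+0-0=0; pred: 39+0-19=20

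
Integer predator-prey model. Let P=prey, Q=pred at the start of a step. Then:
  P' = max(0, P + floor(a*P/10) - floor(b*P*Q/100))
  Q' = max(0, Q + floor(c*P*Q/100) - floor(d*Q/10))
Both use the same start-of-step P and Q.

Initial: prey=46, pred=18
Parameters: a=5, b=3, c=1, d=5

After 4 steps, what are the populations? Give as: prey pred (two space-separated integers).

Answer: 49 14

Derivation:
Step 1: prey: 46+23-24=45; pred: 18+8-9=17
Step 2: prey: 45+22-22=45; pred: 17+7-8=16
Step 3: prey: 45+22-21=46; pred: 16+7-8=15
Step 4: prey: 46+23-20=49; pred: 15+6-7=14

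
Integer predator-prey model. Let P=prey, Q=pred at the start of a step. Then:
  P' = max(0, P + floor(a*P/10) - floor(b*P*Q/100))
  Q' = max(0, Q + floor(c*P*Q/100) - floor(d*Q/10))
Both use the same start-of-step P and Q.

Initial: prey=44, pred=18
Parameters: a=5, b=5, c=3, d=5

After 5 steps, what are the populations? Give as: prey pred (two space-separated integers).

Answer: 0 6

Derivation:
Step 1: prey: 44+22-39=27; pred: 18+23-9=32
Step 2: prey: 27+13-43=0; pred: 32+25-16=41
Step 3: prey: 0+0-0=0; pred: 41+0-20=21
Step 4: prey: 0+0-0=0; pred: 21+0-10=11
Step 5: prey: 0+0-0=0; pred: 11+0-5=6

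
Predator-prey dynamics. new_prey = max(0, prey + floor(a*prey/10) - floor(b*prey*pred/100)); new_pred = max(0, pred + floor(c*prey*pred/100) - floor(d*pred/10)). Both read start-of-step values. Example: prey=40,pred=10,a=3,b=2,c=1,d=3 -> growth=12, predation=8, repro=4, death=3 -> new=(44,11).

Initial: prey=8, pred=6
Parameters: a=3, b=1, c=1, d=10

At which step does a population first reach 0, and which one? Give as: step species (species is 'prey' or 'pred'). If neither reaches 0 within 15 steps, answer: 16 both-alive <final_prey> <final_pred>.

Answer: 1 pred

Derivation:
Step 1: prey: 8+2-0=10; pred: 6+0-6=0
First extinction: pred at step 1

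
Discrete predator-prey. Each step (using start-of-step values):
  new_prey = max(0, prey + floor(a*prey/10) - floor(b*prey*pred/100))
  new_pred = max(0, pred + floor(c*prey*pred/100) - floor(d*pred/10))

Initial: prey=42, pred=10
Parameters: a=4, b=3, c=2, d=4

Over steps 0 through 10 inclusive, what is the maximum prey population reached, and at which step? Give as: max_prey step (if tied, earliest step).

Answer: 46 1

Derivation:
Step 1: prey: 42+16-12=46; pred: 10+8-4=14
Step 2: prey: 46+18-19=45; pred: 14+12-5=21
Step 3: prey: 45+18-28=35; pred: 21+18-8=31
Step 4: prey: 35+14-32=17; pred: 31+21-12=40
Step 5: prey: 17+6-20=3; pred: 40+13-16=37
Step 6: prey: 3+1-3=1; pred: 37+2-14=25
Step 7: prey: 1+0-0=1; pred: 25+0-10=15
Step 8: prey: 1+0-0=1; pred: 15+0-6=9
Step 9: prey: 1+0-0=1; pred: 9+0-3=6
Step 10: prey: 1+0-0=1; pred: 6+0-2=4
Max prey = 46 at step 1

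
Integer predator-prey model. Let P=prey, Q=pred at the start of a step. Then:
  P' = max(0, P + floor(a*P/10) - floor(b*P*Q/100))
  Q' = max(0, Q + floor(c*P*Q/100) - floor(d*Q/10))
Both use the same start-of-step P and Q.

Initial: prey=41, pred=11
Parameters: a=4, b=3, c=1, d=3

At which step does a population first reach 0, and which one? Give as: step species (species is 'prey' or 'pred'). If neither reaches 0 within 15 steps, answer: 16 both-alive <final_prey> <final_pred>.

Answer: 16 both-alive 18 6

Derivation:
Step 1: prey: 41+16-13=44; pred: 11+4-3=12
Step 2: prey: 44+17-15=46; pred: 12+5-3=14
Step 3: prey: 46+18-19=45; pred: 14+6-4=16
Step 4: prey: 45+18-21=42; pred: 16+7-4=19
Step 5: prey: 42+16-23=35; pred: 19+7-5=21
Step 6: prey: 35+14-22=27; pred: 21+7-6=22
Step 7: prey: 27+10-17=20; pred: 22+5-6=21
Step 8: prey: 20+8-12=16; pred: 21+4-6=19
Step 9: prey: 16+6-9=13; pred: 19+3-5=17
Step 10: prey: 13+5-6=12; pred: 17+2-5=14
Step 11: prey: 12+4-5=11; pred: 14+1-4=11
Step 12: prey: 11+4-3=12; pred: 11+1-3=9
Step 13: prey: 12+4-3=13; pred: 9+1-2=8
Step 14: prey: 13+5-3=15; pred: 8+1-2=7
Step 15: prey: 15+6-3=18; pred: 7+1-2=6
No extinction within 15 steps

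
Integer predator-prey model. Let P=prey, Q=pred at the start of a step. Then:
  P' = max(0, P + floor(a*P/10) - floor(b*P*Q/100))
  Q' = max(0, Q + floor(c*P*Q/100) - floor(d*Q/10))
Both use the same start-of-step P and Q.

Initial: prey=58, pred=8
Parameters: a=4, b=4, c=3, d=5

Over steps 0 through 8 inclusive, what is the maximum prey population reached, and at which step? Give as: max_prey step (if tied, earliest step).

Step 1: prey: 58+23-18=63; pred: 8+13-4=17
Step 2: prey: 63+25-42=46; pred: 17+32-8=41
Step 3: prey: 46+18-75=0; pred: 41+56-20=77
Step 4: prey: 0+0-0=0; pred: 77+0-38=39
Step 5: prey: 0+0-0=0; pred: 39+0-19=20
Step 6: prey: 0+0-0=0; pred: 20+0-10=10
Step 7: prey: 0+0-0=0; pred: 10+0-5=5
Step 8: prey: 0+0-0=0; pred: 5+0-2=3
Max prey = 63 at step 1

Answer: 63 1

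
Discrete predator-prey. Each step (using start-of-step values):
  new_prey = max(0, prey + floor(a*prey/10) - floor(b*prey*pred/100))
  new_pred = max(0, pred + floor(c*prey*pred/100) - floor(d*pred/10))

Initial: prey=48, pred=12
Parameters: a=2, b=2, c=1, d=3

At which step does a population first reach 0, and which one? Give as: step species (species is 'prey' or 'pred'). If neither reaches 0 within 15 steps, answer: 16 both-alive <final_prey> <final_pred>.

Answer: 16 both-alive 15 4

Derivation:
Step 1: prey: 48+9-11=46; pred: 12+5-3=14
Step 2: prey: 46+9-12=43; pred: 14+6-4=16
Step 3: prey: 43+8-13=38; pred: 16+6-4=18
Step 4: prey: 38+7-13=32; pred: 18+6-5=19
Step 5: prey: 32+6-12=26; pred: 19+6-5=20
Step 6: prey: 26+5-10=21; pred: 20+5-6=19
Step 7: prey: 21+4-7=18; pred: 19+3-5=17
Step 8: prey: 18+3-6=15; pred: 17+3-5=15
Step 9: prey: 15+3-4=14; pred: 15+2-4=13
Step 10: prey: 14+2-3=13; pred: 13+1-3=11
Step 11: prey: 13+2-2=13; pred: 11+1-3=9
Step 12: prey: 13+2-2=13; pred: 9+1-2=8
Step 13: prey: 13+2-2=13; pred: 8+1-2=7
Step 14: prey: 13+2-1=14; pred: 7+0-2=5
Step 15: prey: 14+2-1=15; pred: 5+0-1=4
No extinction within 15 steps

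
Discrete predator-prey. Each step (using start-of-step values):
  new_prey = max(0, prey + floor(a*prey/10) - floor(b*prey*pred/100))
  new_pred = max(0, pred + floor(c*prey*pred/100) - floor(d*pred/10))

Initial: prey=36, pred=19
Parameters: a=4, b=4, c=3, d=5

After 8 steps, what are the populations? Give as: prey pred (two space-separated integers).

Step 1: prey: 36+14-27=23; pred: 19+20-9=30
Step 2: prey: 23+9-27=5; pred: 30+20-15=35
Step 3: prey: 5+2-7=0; pred: 35+5-17=23
Step 4: prey: 0+0-0=0; pred: 23+0-11=12
Step 5: prey: 0+0-0=0; pred: 12+0-6=6
Step 6: prey: 0+0-0=0; pred: 6+0-3=3
Step 7: prey: 0+0-0=0; pred: 3+0-1=2
Step 8: prey: 0+0-0=0; pred: 2+0-1=1

Answer: 0 1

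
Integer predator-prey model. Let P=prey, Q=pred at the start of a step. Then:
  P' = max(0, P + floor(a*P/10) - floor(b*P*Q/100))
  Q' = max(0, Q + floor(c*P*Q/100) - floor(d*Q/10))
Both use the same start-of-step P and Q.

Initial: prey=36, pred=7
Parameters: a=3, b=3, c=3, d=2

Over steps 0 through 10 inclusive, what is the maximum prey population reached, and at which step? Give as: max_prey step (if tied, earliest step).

Answer: 39 1

Derivation:
Step 1: prey: 36+10-7=39; pred: 7+7-1=13
Step 2: prey: 39+11-15=35; pred: 13+15-2=26
Step 3: prey: 35+10-27=18; pred: 26+27-5=48
Step 4: prey: 18+5-25=0; pred: 48+25-9=64
Step 5: prey: 0+0-0=0; pred: 64+0-12=52
Step 6: prey: 0+0-0=0; pred: 52+0-10=42
Step 7: prey: 0+0-0=0; pred: 42+0-8=34
Step 8: prey: 0+0-0=0; pred: 34+0-6=28
Step 9: prey: 0+0-0=0; pred: 28+0-5=23
Step 10: prey: 0+0-0=0; pred: 23+0-4=19
Max prey = 39 at step 1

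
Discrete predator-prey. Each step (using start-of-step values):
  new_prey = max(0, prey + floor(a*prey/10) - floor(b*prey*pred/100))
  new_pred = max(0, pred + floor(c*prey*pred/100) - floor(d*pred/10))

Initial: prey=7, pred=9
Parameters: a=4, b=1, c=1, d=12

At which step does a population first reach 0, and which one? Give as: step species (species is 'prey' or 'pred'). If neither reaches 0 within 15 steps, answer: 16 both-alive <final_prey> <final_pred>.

Step 1: prey: 7+2-0=9; pred: 9+0-10=0
First extinction: pred at step 1

Answer: 1 pred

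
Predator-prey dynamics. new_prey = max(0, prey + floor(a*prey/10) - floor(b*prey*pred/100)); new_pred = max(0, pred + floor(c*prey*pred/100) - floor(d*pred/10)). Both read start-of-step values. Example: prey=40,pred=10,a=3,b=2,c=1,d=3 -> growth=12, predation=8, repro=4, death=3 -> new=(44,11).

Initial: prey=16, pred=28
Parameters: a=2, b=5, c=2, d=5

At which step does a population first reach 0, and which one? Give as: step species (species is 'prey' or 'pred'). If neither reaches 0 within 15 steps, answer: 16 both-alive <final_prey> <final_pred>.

Step 1: prey: 16+3-22=0; pred: 28+8-14=22
First extinction: prey at step 1

Answer: 1 prey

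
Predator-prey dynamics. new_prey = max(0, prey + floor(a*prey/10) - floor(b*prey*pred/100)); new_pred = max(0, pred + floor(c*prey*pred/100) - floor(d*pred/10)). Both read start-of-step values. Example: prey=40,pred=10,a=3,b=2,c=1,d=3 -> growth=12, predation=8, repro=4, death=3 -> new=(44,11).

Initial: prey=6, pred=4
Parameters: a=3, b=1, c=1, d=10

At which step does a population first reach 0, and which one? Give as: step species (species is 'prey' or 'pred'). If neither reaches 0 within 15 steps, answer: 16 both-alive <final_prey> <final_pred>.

Step 1: prey: 6+1-0=7; pred: 4+0-4=0
First extinction: pred at step 1

Answer: 1 pred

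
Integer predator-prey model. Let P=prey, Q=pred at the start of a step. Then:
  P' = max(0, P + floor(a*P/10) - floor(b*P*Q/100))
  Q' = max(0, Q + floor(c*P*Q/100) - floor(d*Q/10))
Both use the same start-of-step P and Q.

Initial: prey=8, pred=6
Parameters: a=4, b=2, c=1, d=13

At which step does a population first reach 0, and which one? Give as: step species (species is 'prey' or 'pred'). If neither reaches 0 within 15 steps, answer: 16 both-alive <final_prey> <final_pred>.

Step 1: prey: 8+3-0=11; pred: 6+0-7=0
First extinction: pred at step 1

Answer: 1 pred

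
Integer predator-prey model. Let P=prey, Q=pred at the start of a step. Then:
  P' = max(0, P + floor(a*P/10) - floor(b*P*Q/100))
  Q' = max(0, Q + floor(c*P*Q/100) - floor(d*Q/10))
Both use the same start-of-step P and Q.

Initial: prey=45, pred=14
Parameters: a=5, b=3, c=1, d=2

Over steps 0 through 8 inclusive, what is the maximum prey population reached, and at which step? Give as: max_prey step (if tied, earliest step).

Answer: 49 1

Derivation:
Step 1: prey: 45+22-18=49; pred: 14+6-2=18
Step 2: prey: 49+24-26=47; pred: 18+8-3=23
Step 3: prey: 47+23-32=38; pred: 23+10-4=29
Step 4: prey: 38+19-33=24; pred: 29+11-5=35
Step 5: prey: 24+12-25=11; pred: 35+8-7=36
Step 6: prey: 11+5-11=5; pred: 36+3-7=32
Step 7: prey: 5+2-4=3; pred: 32+1-6=27
Step 8: prey: 3+1-2=2; pred: 27+0-5=22
Max prey = 49 at step 1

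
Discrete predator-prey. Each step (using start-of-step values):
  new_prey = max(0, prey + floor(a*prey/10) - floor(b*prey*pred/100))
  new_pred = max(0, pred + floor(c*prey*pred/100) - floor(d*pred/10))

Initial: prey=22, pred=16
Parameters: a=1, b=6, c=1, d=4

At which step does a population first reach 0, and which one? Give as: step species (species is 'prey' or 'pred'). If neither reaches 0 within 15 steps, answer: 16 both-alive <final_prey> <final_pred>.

Step 1: prey: 22+2-21=3; pred: 16+3-6=13
Step 2: prey: 3+0-2=1; pred: 13+0-5=8
Step 3: prey: 1+0-0=1; pred: 8+0-3=5
Step 4: prey: 1+0-0=1; pred: 5+0-2=3
Step 5: prey: 1+0-0=1; pred: 3+0-1=2
Step 6: prey: 1+0-0=1; pred: 2+0-0=2
Steps 7-15: state stable at prey=1, pred=2 (no change)
No extinction within 15 steps

Answer: 16 both-alive 1 2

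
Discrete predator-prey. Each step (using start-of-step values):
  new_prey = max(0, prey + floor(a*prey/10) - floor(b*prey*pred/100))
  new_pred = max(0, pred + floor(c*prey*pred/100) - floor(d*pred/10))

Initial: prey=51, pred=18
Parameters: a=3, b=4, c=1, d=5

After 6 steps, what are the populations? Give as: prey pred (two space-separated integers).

Step 1: prey: 51+15-36=30; pred: 18+9-9=18
Step 2: prey: 30+9-21=18; pred: 18+5-9=14
Step 3: prey: 18+5-10=13; pred: 14+2-7=9
Step 4: prey: 13+3-4=12; pred: 9+1-4=6
Step 5: prey: 12+3-2=13; pred: 6+0-3=3
Step 6: prey: 13+3-1=15; pred: 3+0-1=2

Answer: 15 2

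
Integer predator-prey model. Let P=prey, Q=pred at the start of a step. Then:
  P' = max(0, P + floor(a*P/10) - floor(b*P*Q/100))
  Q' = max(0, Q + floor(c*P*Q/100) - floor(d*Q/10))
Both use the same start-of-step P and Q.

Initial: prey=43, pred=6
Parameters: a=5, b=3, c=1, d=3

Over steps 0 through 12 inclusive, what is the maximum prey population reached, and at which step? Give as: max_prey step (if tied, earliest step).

Answer: 110 4

Derivation:
Step 1: prey: 43+21-7=57; pred: 6+2-1=7
Step 2: prey: 57+28-11=74; pred: 7+3-2=8
Step 3: prey: 74+37-17=94; pred: 8+5-2=11
Step 4: prey: 94+47-31=110; pred: 11+10-3=18
Step 5: prey: 110+55-59=106; pred: 18+19-5=32
Step 6: prey: 106+53-101=58; pred: 32+33-9=56
Step 7: prey: 58+29-97=0; pred: 56+32-16=72
Step 8: prey: 0+0-0=0; pred: 72+0-21=51
Step 9: prey: 0+0-0=0; pred: 51+0-15=36
Step 10: prey: 0+0-0=0; pred: 36+0-10=26
Step 11: prey: 0+0-0=0; pred: 26+0-7=19
Step 12: prey: 0+0-0=0; pred: 19+0-5=14
Max prey = 110 at step 4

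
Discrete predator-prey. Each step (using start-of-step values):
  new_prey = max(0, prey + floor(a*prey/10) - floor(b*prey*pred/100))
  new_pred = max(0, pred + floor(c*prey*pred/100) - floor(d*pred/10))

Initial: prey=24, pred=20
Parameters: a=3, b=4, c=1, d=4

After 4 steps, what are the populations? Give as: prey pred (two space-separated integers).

Step 1: prey: 24+7-19=12; pred: 20+4-8=16
Step 2: prey: 12+3-7=8; pred: 16+1-6=11
Step 3: prey: 8+2-3=7; pred: 11+0-4=7
Step 4: prey: 7+2-1=8; pred: 7+0-2=5

Answer: 8 5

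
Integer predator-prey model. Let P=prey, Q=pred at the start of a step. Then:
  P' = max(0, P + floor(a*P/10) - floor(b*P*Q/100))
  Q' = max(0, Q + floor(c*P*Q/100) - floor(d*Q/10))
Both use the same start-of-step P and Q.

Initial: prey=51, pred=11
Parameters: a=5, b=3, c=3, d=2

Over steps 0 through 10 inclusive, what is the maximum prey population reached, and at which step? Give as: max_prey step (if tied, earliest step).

Step 1: prey: 51+25-16=60; pred: 11+16-2=25
Step 2: prey: 60+30-45=45; pred: 25+45-5=65
Step 3: prey: 45+22-87=0; pred: 65+87-13=139
Step 4: prey: 0+0-0=0; pred: 139+0-27=112
Step 5: prey: 0+0-0=0; pred: 112+0-22=90
Step 6: prey: 0+0-0=0; pred: 90+0-18=72
Step 7: prey: 0+0-0=0; pred: 72+0-14=58
Step 8: prey: 0+0-0=0; pred: 58+0-11=47
Step 9: prey: 0+0-0=0; pred: 47+0-9=38
Step 10: prey: 0+0-0=0; pred: 38+0-7=31
Max prey = 60 at step 1

Answer: 60 1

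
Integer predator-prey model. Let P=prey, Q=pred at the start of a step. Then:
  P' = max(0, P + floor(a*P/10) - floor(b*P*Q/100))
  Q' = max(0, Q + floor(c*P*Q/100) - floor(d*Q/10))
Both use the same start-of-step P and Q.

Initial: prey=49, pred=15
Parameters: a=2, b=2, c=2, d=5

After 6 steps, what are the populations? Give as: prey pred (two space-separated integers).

Step 1: prey: 49+9-14=44; pred: 15+14-7=22
Step 2: prey: 44+8-19=33; pred: 22+19-11=30
Step 3: prey: 33+6-19=20; pred: 30+19-15=34
Step 4: prey: 20+4-13=11; pred: 34+13-17=30
Step 5: prey: 11+2-6=7; pred: 30+6-15=21
Step 6: prey: 7+1-2=6; pred: 21+2-10=13

Answer: 6 13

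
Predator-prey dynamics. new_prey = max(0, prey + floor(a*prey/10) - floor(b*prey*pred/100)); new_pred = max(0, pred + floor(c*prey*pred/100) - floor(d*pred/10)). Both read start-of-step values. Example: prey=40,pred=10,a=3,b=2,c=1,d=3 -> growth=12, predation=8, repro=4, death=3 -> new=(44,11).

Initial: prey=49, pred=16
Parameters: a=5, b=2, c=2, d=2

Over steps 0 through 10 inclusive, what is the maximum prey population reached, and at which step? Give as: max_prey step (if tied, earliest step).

Step 1: prey: 49+24-15=58; pred: 16+15-3=28
Step 2: prey: 58+29-32=55; pred: 28+32-5=55
Step 3: prey: 55+27-60=22; pred: 55+60-11=104
Step 4: prey: 22+11-45=0; pred: 104+45-20=129
Step 5: prey: 0+0-0=0; pred: 129+0-25=104
Step 6: prey: 0+0-0=0; pred: 104+0-20=84
Step 7: prey: 0+0-0=0; pred: 84+0-16=68
Step 8: prey: 0+0-0=0; pred: 68+0-13=55
Step 9: prey: 0+0-0=0; pred: 55+0-11=44
Step 10: prey: 0+0-0=0; pred: 44+0-8=36
Max prey = 58 at step 1

Answer: 58 1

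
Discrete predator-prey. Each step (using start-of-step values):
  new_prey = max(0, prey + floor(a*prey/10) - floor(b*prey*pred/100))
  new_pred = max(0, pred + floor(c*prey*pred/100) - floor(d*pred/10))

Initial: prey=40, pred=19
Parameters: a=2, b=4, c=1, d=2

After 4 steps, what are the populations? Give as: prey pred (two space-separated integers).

Answer: 1 16

Derivation:
Step 1: prey: 40+8-30=18; pred: 19+7-3=23
Step 2: prey: 18+3-16=5; pred: 23+4-4=23
Step 3: prey: 5+1-4=2; pred: 23+1-4=20
Step 4: prey: 2+0-1=1; pred: 20+0-4=16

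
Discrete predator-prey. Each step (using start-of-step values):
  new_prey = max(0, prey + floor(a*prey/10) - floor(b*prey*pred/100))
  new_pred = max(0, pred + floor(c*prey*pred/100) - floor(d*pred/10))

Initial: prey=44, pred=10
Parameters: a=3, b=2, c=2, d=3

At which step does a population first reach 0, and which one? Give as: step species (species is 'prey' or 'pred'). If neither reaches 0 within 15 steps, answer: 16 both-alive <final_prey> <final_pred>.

Step 1: prey: 44+13-8=49; pred: 10+8-3=15
Step 2: prey: 49+14-14=49; pred: 15+14-4=25
Step 3: prey: 49+14-24=39; pred: 25+24-7=42
Step 4: prey: 39+11-32=18; pred: 42+32-12=62
Step 5: prey: 18+5-22=1; pred: 62+22-18=66
Step 6: prey: 1+0-1=0; pred: 66+1-19=48
First extinction: prey at step 6

Answer: 6 prey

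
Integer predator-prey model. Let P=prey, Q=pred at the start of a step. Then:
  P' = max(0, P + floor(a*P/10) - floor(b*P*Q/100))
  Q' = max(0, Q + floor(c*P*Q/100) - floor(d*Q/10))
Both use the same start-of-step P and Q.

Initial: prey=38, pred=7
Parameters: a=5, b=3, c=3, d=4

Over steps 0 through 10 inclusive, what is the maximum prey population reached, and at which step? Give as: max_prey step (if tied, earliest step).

Step 1: prey: 38+19-7=50; pred: 7+7-2=12
Step 2: prey: 50+25-18=57; pred: 12+18-4=26
Step 3: prey: 57+28-44=41; pred: 26+44-10=60
Step 4: prey: 41+20-73=0; pred: 60+73-24=109
Step 5: prey: 0+0-0=0; pred: 109+0-43=66
Step 6: prey: 0+0-0=0; pred: 66+0-26=40
Step 7: prey: 0+0-0=0; pred: 40+0-16=24
Step 8: prey: 0+0-0=0; pred: 24+0-9=15
Step 9: prey: 0+0-0=0; pred: 15+0-6=9
Step 10: prey: 0+0-0=0; pred: 9+0-3=6
Max prey = 57 at step 2

Answer: 57 2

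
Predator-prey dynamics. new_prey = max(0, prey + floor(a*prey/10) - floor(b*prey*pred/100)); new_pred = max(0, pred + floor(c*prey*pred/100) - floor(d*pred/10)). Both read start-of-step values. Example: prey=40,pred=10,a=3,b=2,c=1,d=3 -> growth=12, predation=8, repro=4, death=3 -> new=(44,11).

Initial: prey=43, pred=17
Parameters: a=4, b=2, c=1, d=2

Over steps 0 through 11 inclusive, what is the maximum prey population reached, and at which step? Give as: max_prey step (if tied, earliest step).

Step 1: prey: 43+17-14=46; pred: 17+7-3=21
Step 2: prey: 46+18-19=45; pred: 21+9-4=26
Step 3: prey: 45+18-23=40; pred: 26+11-5=32
Step 4: prey: 40+16-25=31; pred: 32+12-6=38
Step 5: prey: 31+12-23=20; pred: 38+11-7=42
Step 6: prey: 20+8-16=12; pred: 42+8-8=42
Step 7: prey: 12+4-10=6; pred: 42+5-8=39
Step 8: prey: 6+2-4=4; pred: 39+2-7=34
Step 9: prey: 4+1-2=3; pred: 34+1-6=29
Step 10: prey: 3+1-1=3; pred: 29+0-5=24
Step 11: prey: 3+1-1=3; pred: 24+0-4=20
Max prey = 46 at step 1

Answer: 46 1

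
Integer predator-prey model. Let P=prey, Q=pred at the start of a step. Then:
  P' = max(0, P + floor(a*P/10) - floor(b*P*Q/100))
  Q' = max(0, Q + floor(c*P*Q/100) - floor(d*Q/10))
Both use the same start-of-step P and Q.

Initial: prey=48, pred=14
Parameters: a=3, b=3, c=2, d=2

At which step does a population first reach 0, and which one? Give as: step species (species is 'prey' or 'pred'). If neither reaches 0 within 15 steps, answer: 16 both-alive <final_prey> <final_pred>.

Answer: 4 prey

Derivation:
Step 1: prey: 48+14-20=42; pred: 14+13-2=25
Step 2: prey: 42+12-31=23; pred: 25+21-5=41
Step 3: prey: 23+6-28=1; pred: 41+18-8=51
Step 4: prey: 1+0-1=0; pred: 51+1-10=42
First extinction: prey at step 4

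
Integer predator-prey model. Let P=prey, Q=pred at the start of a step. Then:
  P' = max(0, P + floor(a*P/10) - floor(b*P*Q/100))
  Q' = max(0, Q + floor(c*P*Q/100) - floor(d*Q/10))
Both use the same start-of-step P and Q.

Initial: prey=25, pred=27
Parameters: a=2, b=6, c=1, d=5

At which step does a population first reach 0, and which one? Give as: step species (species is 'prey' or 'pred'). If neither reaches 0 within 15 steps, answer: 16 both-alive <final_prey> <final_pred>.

Step 1: prey: 25+5-40=0; pred: 27+6-13=20
First extinction: prey at step 1

Answer: 1 prey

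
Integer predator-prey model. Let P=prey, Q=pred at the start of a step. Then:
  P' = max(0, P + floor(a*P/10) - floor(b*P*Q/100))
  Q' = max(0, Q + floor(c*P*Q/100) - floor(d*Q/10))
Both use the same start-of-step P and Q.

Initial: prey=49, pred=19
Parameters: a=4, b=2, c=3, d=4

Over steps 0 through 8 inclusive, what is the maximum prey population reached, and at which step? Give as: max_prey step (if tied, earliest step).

Answer: 50 1

Derivation:
Step 1: prey: 49+19-18=50; pred: 19+27-7=39
Step 2: prey: 50+20-39=31; pred: 39+58-15=82
Step 3: prey: 31+12-50=0; pred: 82+76-32=126
Step 4: prey: 0+0-0=0; pred: 126+0-50=76
Step 5: prey: 0+0-0=0; pred: 76+0-30=46
Step 6: prey: 0+0-0=0; pred: 46+0-18=28
Step 7: prey: 0+0-0=0; pred: 28+0-11=17
Step 8: prey: 0+0-0=0; pred: 17+0-6=11
Max prey = 50 at step 1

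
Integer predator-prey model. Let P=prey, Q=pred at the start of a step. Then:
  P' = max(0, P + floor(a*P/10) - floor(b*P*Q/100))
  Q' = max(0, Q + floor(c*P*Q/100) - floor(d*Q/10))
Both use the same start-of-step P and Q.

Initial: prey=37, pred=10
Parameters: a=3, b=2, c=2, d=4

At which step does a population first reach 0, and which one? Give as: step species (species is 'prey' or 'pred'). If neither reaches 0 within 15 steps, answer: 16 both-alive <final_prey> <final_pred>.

Step 1: prey: 37+11-7=41; pred: 10+7-4=13
Step 2: prey: 41+12-10=43; pred: 13+10-5=18
Step 3: prey: 43+12-15=40; pred: 18+15-7=26
Step 4: prey: 40+12-20=32; pred: 26+20-10=36
Step 5: prey: 32+9-23=18; pred: 36+23-14=45
Step 6: prey: 18+5-16=7; pred: 45+16-18=43
Step 7: prey: 7+2-6=3; pred: 43+6-17=32
Step 8: prey: 3+0-1=2; pred: 32+1-12=21
Step 9: prey: 2+0-0=2; pred: 21+0-8=13
Step 10: prey: 2+0-0=2; pred: 13+0-5=8
Step 11: prey: 2+0-0=2; pred: 8+0-3=5
Step 12: prey: 2+0-0=2; pred: 5+0-2=3
Step 13: prey: 2+0-0=2; pred: 3+0-1=2
Step 14: prey: 2+0-0=2; pred: 2+0-0=2
Steps 15-15: state stable at prey=2, pred=2 (no change)
No extinction within 15 steps

Answer: 16 both-alive 2 2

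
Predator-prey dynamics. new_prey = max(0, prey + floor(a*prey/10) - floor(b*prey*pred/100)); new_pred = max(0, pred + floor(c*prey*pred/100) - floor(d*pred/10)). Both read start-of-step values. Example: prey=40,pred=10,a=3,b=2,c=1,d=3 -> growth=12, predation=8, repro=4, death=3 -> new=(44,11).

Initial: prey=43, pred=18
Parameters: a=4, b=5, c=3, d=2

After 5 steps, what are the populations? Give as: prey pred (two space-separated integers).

Step 1: prey: 43+17-38=22; pred: 18+23-3=38
Step 2: prey: 22+8-41=0; pred: 38+25-7=56
Step 3: prey: 0+0-0=0; pred: 56+0-11=45
Step 4: prey: 0+0-0=0; pred: 45+0-9=36
Step 5: prey: 0+0-0=0; pred: 36+0-7=29

Answer: 0 29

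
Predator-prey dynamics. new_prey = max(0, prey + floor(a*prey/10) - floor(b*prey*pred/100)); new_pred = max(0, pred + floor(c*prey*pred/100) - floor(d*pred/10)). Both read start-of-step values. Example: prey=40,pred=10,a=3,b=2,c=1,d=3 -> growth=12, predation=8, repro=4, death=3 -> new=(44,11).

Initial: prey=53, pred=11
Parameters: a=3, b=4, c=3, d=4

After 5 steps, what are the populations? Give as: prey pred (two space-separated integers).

Answer: 0 18

Derivation:
Step 1: prey: 53+15-23=45; pred: 11+17-4=24
Step 2: prey: 45+13-43=15; pred: 24+32-9=47
Step 3: prey: 15+4-28=0; pred: 47+21-18=50
Step 4: prey: 0+0-0=0; pred: 50+0-20=30
Step 5: prey: 0+0-0=0; pred: 30+0-12=18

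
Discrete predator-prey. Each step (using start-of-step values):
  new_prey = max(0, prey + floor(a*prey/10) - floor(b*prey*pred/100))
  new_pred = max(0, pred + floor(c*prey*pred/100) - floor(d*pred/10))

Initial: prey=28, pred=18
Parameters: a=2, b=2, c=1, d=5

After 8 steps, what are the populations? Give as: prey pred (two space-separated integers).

Answer: 37 1

Derivation:
Step 1: prey: 28+5-10=23; pred: 18+5-9=14
Step 2: prey: 23+4-6=21; pred: 14+3-7=10
Step 3: prey: 21+4-4=21; pred: 10+2-5=7
Step 4: prey: 21+4-2=23; pred: 7+1-3=5
Step 5: prey: 23+4-2=25; pred: 5+1-2=4
Step 6: prey: 25+5-2=28; pred: 4+1-2=3
Step 7: prey: 28+5-1=32; pred: 3+0-1=2
Step 8: prey: 32+6-1=37; pred: 2+0-1=1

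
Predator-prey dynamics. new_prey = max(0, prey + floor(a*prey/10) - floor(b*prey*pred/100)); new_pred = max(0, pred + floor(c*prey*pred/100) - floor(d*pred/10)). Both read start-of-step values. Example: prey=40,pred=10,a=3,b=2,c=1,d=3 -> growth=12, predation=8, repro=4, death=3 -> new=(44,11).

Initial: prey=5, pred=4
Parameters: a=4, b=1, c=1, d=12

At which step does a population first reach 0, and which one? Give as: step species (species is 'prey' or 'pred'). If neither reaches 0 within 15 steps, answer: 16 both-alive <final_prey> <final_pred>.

Step 1: prey: 5+2-0=7; pred: 4+0-4=0
First extinction: pred at step 1

Answer: 1 pred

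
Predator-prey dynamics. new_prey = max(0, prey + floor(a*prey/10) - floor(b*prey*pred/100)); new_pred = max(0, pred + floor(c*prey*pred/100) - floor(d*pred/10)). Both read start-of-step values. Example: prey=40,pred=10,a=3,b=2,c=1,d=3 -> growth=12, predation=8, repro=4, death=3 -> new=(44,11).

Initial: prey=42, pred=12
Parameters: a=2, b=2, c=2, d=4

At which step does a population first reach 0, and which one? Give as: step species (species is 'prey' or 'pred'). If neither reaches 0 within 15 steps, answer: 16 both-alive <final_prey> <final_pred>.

Answer: 16 both-alive 3 2

Derivation:
Step 1: prey: 42+8-10=40; pred: 12+10-4=18
Step 2: prey: 40+8-14=34; pred: 18+14-7=25
Step 3: prey: 34+6-17=23; pred: 25+17-10=32
Step 4: prey: 23+4-14=13; pred: 32+14-12=34
Step 5: prey: 13+2-8=7; pred: 34+8-13=29
Step 6: prey: 7+1-4=4; pred: 29+4-11=22
Step 7: prey: 4+0-1=3; pred: 22+1-8=15
Step 8: prey: 3+0-0=3; pred: 15+0-6=9
Step 9: prey: 3+0-0=3; pred: 9+0-3=6
Step 10: prey: 3+0-0=3; pred: 6+0-2=4
Step 11: prey: 3+0-0=3; pred: 4+0-1=3
Step 12: prey: 3+0-0=3; pred: 3+0-1=2
Step 13: prey: 3+0-0=3; pred: 2+0-0=2
Steps 14-15: state stable at prey=3, pred=2 (no change)
No extinction within 15 steps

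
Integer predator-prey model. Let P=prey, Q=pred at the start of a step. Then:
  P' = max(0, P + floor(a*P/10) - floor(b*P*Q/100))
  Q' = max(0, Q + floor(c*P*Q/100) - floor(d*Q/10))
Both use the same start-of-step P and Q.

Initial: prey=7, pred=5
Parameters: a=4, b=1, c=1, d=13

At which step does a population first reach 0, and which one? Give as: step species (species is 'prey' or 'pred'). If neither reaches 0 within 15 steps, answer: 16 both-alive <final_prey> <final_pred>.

Step 1: prey: 7+2-0=9; pred: 5+0-6=0
First extinction: pred at step 1

Answer: 1 pred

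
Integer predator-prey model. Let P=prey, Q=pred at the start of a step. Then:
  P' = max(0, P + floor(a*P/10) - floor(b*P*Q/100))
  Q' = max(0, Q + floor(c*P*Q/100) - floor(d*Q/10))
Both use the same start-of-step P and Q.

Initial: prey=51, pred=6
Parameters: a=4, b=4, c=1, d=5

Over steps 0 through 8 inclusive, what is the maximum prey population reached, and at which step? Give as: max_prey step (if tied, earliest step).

Step 1: prey: 51+20-12=59; pred: 6+3-3=6
Step 2: prey: 59+23-14=68; pred: 6+3-3=6
Step 3: prey: 68+27-16=79; pred: 6+4-3=7
Step 4: prey: 79+31-22=88; pred: 7+5-3=9
Step 5: prey: 88+35-31=92; pred: 9+7-4=12
Step 6: prey: 92+36-44=84; pred: 12+11-6=17
Step 7: prey: 84+33-57=60; pred: 17+14-8=23
Step 8: prey: 60+24-55=29; pred: 23+13-11=25
Max prey = 92 at step 5

Answer: 92 5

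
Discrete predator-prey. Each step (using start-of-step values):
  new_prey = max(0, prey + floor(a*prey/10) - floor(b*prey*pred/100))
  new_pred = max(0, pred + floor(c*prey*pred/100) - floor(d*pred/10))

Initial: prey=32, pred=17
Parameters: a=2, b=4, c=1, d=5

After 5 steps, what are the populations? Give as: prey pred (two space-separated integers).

Answer: 11 2

Derivation:
Step 1: prey: 32+6-21=17; pred: 17+5-8=14
Step 2: prey: 17+3-9=11; pred: 14+2-7=9
Step 3: prey: 11+2-3=10; pred: 9+0-4=5
Step 4: prey: 10+2-2=10; pred: 5+0-2=3
Step 5: prey: 10+2-1=11; pred: 3+0-1=2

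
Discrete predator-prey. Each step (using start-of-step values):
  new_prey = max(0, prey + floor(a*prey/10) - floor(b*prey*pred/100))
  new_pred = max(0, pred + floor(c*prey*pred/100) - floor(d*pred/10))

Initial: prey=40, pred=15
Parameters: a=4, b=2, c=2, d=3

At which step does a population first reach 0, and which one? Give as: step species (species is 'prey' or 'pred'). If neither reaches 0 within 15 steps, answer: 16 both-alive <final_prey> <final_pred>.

Step 1: prey: 40+16-12=44; pred: 15+12-4=23
Step 2: prey: 44+17-20=41; pred: 23+20-6=37
Step 3: prey: 41+16-30=27; pred: 37+30-11=56
Step 4: prey: 27+10-30=7; pred: 56+30-16=70
Step 5: prey: 7+2-9=0; pred: 70+9-21=58
First extinction: prey at step 5

Answer: 5 prey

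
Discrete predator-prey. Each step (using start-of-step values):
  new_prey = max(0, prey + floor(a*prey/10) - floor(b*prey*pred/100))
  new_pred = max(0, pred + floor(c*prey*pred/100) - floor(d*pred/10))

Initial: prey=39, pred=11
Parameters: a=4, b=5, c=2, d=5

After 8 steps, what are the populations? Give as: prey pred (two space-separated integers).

Step 1: prey: 39+15-21=33; pred: 11+8-5=14
Step 2: prey: 33+13-23=23; pred: 14+9-7=16
Step 3: prey: 23+9-18=14; pred: 16+7-8=15
Step 4: prey: 14+5-10=9; pred: 15+4-7=12
Step 5: prey: 9+3-5=7; pred: 12+2-6=8
Step 6: prey: 7+2-2=7; pred: 8+1-4=5
Step 7: prey: 7+2-1=8; pred: 5+0-2=3
Step 8: prey: 8+3-1=10; pred: 3+0-1=2

Answer: 10 2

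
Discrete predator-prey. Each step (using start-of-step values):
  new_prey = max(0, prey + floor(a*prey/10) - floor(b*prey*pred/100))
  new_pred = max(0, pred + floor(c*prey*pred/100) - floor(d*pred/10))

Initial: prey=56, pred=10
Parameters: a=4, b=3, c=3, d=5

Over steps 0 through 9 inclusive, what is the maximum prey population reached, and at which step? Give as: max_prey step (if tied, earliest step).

Answer: 62 1

Derivation:
Step 1: prey: 56+22-16=62; pred: 10+16-5=21
Step 2: prey: 62+24-39=47; pred: 21+39-10=50
Step 3: prey: 47+18-70=0; pred: 50+70-25=95
Step 4: prey: 0+0-0=0; pred: 95+0-47=48
Step 5: prey: 0+0-0=0; pred: 48+0-24=24
Step 6: prey: 0+0-0=0; pred: 24+0-12=12
Step 7: prey: 0+0-0=0; pred: 12+0-6=6
Step 8: prey: 0+0-0=0; pred: 6+0-3=3
Step 9: prey: 0+0-0=0; pred: 3+0-1=2
Max prey = 62 at step 1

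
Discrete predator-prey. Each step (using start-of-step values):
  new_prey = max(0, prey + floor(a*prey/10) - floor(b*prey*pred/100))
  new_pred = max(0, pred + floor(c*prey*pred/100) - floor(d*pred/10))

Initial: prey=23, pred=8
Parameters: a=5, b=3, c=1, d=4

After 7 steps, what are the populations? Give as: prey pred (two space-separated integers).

Answer: 160 17

Derivation:
Step 1: prey: 23+11-5=29; pred: 8+1-3=6
Step 2: prey: 29+14-5=38; pred: 6+1-2=5
Step 3: prey: 38+19-5=52; pred: 5+1-2=4
Step 4: prey: 52+26-6=72; pred: 4+2-1=5
Step 5: prey: 72+36-10=98; pred: 5+3-2=6
Step 6: prey: 98+49-17=130; pred: 6+5-2=9
Step 7: prey: 130+65-35=160; pred: 9+11-3=17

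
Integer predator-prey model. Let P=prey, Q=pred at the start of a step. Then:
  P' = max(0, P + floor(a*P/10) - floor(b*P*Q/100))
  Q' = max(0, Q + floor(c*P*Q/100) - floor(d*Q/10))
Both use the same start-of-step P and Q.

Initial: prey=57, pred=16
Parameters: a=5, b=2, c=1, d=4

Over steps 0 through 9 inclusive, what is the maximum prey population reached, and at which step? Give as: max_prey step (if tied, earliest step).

Step 1: prey: 57+28-18=67; pred: 16+9-6=19
Step 2: prey: 67+33-25=75; pred: 19+12-7=24
Step 3: prey: 75+37-36=76; pred: 24+18-9=33
Step 4: prey: 76+38-50=64; pred: 33+25-13=45
Step 5: prey: 64+32-57=39; pred: 45+28-18=55
Step 6: prey: 39+19-42=16; pred: 55+21-22=54
Step 7: prey: 16+8-17=7; pred: 54+8-21=41
Step 8: prey: 7+3-5=5; pred: 41+2-16=27
Step 9: prey: 5+2-2=5; pred: 27+1-10=18
Max prey = 76 at step 3

Answer: 76 3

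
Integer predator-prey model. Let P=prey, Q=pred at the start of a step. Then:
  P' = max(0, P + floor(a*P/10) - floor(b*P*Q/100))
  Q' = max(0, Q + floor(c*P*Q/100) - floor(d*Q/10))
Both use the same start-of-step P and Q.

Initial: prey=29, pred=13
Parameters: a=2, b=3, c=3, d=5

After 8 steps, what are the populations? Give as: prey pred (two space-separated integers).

Step 1: prey: 29+5-11=23; pred: 13+11-6=18
Step 2: prey: 23+4-12=15; pred: 18+12-9=21
Step 3: prey: 15+3-9=9; pred: 21+9-10=20
Step 4: prey: 9+1-5=5; pred: 20+5-10=15
Step 5: prey: 5+1-2=4; pred: 15+2-7=10
Step 6: prey: 4+0-1=3; pred: 10+1-5=6
Step 7: prey: 3+0-0=3; pred: 6+0-3=3
Step 8: prey: 3+0-0=3; pred: 3+0-1=2

Answer: 3 2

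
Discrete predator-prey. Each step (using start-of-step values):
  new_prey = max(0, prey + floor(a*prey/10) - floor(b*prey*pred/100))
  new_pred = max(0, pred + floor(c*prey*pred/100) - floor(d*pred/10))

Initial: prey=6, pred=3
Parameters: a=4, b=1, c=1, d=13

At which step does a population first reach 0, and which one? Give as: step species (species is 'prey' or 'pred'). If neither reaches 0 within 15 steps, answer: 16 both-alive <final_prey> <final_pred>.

Step 1: prey: 6+2-0=8; pred: 3+0-3=0
First extinction: pred at step 1

Answer: 1 pred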